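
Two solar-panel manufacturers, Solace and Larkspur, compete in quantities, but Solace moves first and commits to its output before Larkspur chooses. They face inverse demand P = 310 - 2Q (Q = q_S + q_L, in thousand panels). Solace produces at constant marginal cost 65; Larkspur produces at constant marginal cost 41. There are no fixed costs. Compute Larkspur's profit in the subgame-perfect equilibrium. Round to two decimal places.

The follower Larkspur best-responds to any q_S: π_L = (310 - 2Q)q_L - 41q_L.
Setting the follower's marginal profit to zero, 269 - 2q_S - 4q_L = 0, i.e. q_L = (269 - 2q_S)/4.
The leader anticipates this reaction. Substituting into P = 310 - 2Q gives P = 351/2 - q_S, so π_S = (351/2 - q_S)q_S - 65q_S.
Maximising: ∂π_S/∂q_S = 221/2 - 2q_S = 0, giving q_S = 221/4.
Then q_L = (269 - 2·(221/4))/4 = 317/8.
Price P = 310 - 2·(759/8) = 481/4.
Larkspur's profit: (481/4 - 41)·(317/8) = 3140.2813.

3140.28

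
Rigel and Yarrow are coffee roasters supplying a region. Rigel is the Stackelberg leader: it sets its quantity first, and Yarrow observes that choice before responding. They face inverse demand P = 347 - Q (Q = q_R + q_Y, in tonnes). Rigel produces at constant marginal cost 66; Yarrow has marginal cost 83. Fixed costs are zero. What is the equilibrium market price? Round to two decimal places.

The follower Yarrow best-responds to any q_R: π_Y = (347 - Q)q_Y - 83q_Y.
Setting the follower's marginal profit to zero, 264 - q_R - 2q_Y = 0, i.e. q_Y = (264 - q_R)/2.
The leader anticipates this reaction. Substituting into P = 347 - Q gives P = 215 - (1/2)q_R, so π_R = (215 - (1/2)q_R)q_R - 66q_R.
The leader's first-order condition 149 - q_R = 0 yields q_R = 149.
Then q_Y = (264 - 149)/2 = 115/2.
Total output Q = 413/2, so price P = 347 - 413/2 = 281/2.

140.50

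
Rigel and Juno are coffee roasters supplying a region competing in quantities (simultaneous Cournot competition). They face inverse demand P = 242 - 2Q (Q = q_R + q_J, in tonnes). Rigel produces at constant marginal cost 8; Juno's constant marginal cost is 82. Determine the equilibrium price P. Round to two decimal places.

110.67

Rigel's profit: π_R = (242 - 2Q)q_R - (8q_R). Setting ∂π_R/∂q_R = 0: 234 - 4q_R - 2(q_J) = 0.
Juno's first-order condition: 160 - 4q_J - 2(q_R) = 0.
Best responses: q_R = (234 - 2q_J)/4, q_J = (160 - 2q_R)/4.
Solving the pair: q_R = 154/3, q_J = 43/3.
Total output Q = 197/3, so price P = 242 - 2·(197/3) = 332/3.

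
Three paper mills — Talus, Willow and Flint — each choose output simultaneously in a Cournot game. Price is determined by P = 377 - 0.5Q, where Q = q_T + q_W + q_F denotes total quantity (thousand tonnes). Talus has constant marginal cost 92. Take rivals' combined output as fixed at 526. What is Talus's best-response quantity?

22

With rivals' combined output fixed at 526, Talus's profit is π_T = (377 - (1/2)·526 - (1/2)q_T)q_T - (92q_T) = (114 - (1/2)q_T)q_T - (92q_T).
∂π_T/∂q_T = 22 - q_T = 0, so q_T = 22.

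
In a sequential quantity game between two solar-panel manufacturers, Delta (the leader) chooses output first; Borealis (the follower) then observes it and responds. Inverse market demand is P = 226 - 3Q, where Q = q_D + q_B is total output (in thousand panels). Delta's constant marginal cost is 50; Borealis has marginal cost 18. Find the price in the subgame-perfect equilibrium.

Solve by backward induction. Given q_D, the follower Borealis maximises π_B = (226 - 3q_D - 3q_B)q_B - 18q_B.
Follower FOC: 208 - 3q_D - 6q_B = 0, so q_B(q_D) = (208 - 3q_D)/6.
Delta substitutes q_B(q_D) into its own profit: π_D = q_D(226 - 3q_D - (208 - 3q_D)/2) - 50q_D = (122 - (3/2)q_D)q_D - 50q_D.
The leader's first-order condition 72 - 3q_D = 0 yields q_D = 24.
Then q_B = (208 - 3·24)/6 = 68/3.
Total output Q = 140/3, so price P = 226 - 3·(140/3) = 86.

86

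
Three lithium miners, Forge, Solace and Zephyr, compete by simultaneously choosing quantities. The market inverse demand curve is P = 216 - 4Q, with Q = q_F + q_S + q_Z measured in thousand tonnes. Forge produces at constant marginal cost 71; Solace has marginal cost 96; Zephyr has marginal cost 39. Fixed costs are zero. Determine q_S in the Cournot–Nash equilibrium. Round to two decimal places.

2.38

Forge's profit: π_F = (216 - 4Q)q_F - (71q_F). Setting ∂π_F/∂q_F = 0: 145 - 8q_F - 4(q_S + q_Z) = 0.
Solace's first-order condition: 120 - 8q_S - 4(q_F + q_Z) = 0.
Zephyr's profit: π_Z = (216 - 4Q)q_Z - (39q_Z). Setting ∂π_Z/∂q_Z = 0: 177 - 8q_Z - 4(q_F + q_S) = 0.
Summing all 3 equations gives 442 − 16Q = 0, hence Q = 221/8.
Back-substituting: q_F = (145 − 221/2)/4 = 69/8, q_S = (120 − 221/2)/4 = 19/8, q_Z = (177 − 221/2)/4 = 133/8.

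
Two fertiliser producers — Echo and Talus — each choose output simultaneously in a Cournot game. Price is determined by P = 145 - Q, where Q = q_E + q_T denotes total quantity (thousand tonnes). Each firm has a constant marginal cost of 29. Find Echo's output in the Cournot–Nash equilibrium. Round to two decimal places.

38.67

A representative firm's profit is π_i = q_i(145 - Q) - 29q_i.
Setting ∂π_i/∂q_i = 0 with rivals' quantities fixed: 116 - 2q_i - q_j = 0.
With identical firms every q_j equals q_i, so q_j = q_i and 116 = 3q_i, giving q_i = 116/3.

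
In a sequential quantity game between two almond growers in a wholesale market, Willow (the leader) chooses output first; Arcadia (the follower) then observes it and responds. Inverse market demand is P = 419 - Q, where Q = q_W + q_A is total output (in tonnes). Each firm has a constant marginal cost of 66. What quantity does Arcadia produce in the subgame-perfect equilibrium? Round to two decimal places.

Solve by backward induction. Given q_W, the follower Arcadia maximises π_A = (419 - q_W - q_A)q_A - 66q_A.
Follower FOC: 353 - q_W - 2q_A = 0, so q_A(q_W) = (353 - q_W)/2.
The leader anticipates this reaction. Substituting into P = 419 - Q gives P = 485/2 - (1/2)q_W, so π_W = (485/2 - (1/2)q_W)q_W - 66q_W.
The leader's first-order condition 353/2 - q_W = 0 yields q_W = 353/2.
Then q_A = (353 - 353/2)/2 = 353/4.

88.25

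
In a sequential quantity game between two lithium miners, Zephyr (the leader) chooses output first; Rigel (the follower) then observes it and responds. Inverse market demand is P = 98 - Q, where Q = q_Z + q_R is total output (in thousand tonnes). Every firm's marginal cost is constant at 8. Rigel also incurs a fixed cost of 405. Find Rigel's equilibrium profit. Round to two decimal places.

101.25

The follower Rigel best-responds to any q_Z: π_R = (98 - Q)q_R - 8q_R.
∂π_R/∂q_R = 90 - q_Z - 2q_R = 0 gives the reaction function q_R = (90 - q_Z)/2.
Zephyr substitutes q_R(q_Z) into its own profit: π_Z = q_Z(98 - q_Z - (90 - q_Z)/2) - 8q_Z = (53 - (1/2)q_Z)q_Z - 8q_Z.
The leader's first-order condition 45 - q_Z = 0 yields q_Z = 45.
Then q_R = (90 - 45)/2 = 45/2.
Price P = 98 - 135/2 = 61/2.
Rigel's profit: (61/2 - 8)·(45/2) - 405 = 405/4.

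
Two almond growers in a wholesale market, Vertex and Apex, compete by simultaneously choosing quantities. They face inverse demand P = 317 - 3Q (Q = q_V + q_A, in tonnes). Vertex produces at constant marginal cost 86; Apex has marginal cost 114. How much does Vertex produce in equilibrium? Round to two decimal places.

28.78

Vertex's profit: π_V = (317 - 3Q)q_V - (86q_V). Setting ∂π_V/∂q_V = 0: 231 - 6q_V - 3(q_A) = 0.
Apex's profit: π_A = (317 - 3Q)q_A - (114q_A). Setting ∂π_A/∂q_A = 0: 203 - 6q_A - 3(q_V) = 0.
Rearranging gives the reaction functions q_V = (231 - 3q_A)/6 and q_A = (203 - 3q_V)/6.
Solving the pair: q_V = 259/9, q_A = 175/9.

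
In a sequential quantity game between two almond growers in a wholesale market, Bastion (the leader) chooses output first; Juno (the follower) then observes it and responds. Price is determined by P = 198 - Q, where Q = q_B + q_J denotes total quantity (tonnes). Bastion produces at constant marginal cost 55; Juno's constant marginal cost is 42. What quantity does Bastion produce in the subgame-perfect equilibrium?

Solve by backward induction. Given q_B, the follower Juno maximises π_J = (198 - q_B - q_J)q_J - 42q_J.
Follower FOC: 156 - q_B - 2q_J = 0, so q_J(q_B) = (156 - q_B)/2.
Bastion substitutes q_J(q_B) into its own profit: π_B = q_B(198 - q_B - (156 - q_B)/2) - 55q_B = (120 - (1/2)q_B)q_B - 55q_B.
Leader FOC: 65 - q_B = 0, so q_B = 65.
Then q_J = (156 - 65)/2 = 91/2.

65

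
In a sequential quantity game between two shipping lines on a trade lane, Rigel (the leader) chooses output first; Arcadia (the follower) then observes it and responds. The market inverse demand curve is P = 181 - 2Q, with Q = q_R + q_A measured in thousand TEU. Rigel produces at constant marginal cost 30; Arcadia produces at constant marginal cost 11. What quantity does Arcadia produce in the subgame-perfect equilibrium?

26

The follower Arcadia best-responds to any q_R: π_A = (181 - 2Q)q_A - 11q_A.
∂π_A/∂q_A = 170 - 2q_R - 4q_A = 0 gives the reaction function q_A = (170 - 2q_R)/4.
The leader anticipates this reaction. Substituting into P = 181 - 2Q gives P = 96 - q_R, so π_R = (96 - q_R)q_R - 30q_R.
Maximising: ∂π_R/∂q_R = 66 - 2q_R = 0, giving q_R = 33.
Then q_A = (170 - 2·33)/4 = 26.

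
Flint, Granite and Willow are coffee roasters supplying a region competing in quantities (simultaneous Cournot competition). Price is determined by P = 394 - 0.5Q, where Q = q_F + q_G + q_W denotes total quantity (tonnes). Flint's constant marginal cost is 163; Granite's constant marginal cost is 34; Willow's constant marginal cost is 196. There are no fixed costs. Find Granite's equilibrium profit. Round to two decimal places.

Flint's profit: π_F = (394 - 0.5Q)q_F - (163q_F). Setting ∂π_F/∂q_F = 0: 231 - q_F - (1/2)(q_G + q_W) = 0.
Granite's profit: π_G = (394 - 0.5Q)q_G - (34q_G). Setting ∂π_G/∂q_G = 0: 360 - q_G - (1/2)(q_F + q_W) = 0.
Willow's profit: π_W = (394 - 0.5Q)q_W - (196q_W). Setting ∂π_W/∂q_W = 0: 198 - q_W - (1/2)(q_F + q_G) = 0.
Adding the 3 conditions: 789 − Q − Q = 0, i.e. Q = 789/2.
Back-substituting: q_F = (231 − 789/4)/(1/2) = 135/2, q_G = (360 − 789/4)/(1/2) = 651/2, q_W = (198 − 789/4)/(1/2) = 3/2.
Price P = 394 - (1/2)·(789/2) = 787/4.
Granite's profit: (787/4 - 34)·(651/2) = 52975.1250.

52975.13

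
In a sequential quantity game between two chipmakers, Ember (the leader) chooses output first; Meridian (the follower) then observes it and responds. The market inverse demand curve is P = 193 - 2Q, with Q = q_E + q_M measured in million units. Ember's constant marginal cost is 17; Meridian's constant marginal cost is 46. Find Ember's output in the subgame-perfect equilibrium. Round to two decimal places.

Solve by backward induction. Given q_E, the follower Meridian maximises π_M = (193 - 2q_E - 2q_M)q_M - 46q_M.
Setting the follower's marginal profit to zero, 147 - 2q_E - 4q_M = 0, i.e. q_M = (147 - 2q_E)/4.
The leader anticipates this reaction. Substituting into P = 193 - 2Q gives P = 239/2 - q_E, so π_E = (239/2 - q_E)q_E - 17q_E.
Maximising: ∂π_E/∂q_E = 205/2 - 2q_E = 0, giving q_E = 205/4.
Then q_M = (147 - 2·(205/4))/4 = 89/8.

51.25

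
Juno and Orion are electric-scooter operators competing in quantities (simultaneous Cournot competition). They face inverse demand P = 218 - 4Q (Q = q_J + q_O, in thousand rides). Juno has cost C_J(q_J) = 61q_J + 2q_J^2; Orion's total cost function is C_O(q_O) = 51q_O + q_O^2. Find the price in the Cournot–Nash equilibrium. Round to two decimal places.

Juno's profit: π_J = (218 - 4Q)q_J - (61q_J + 2q_J²). Setting ∂π_J/∂q_J = 0: 157 - 12q_J - 4(q_O) = 0.
Orion's first-order condition: 167 - 10q_O - 4(q_J) = 0.
Rearranging gives the reaction functions q_J = (157 - 4q_O)/12 and q_O = (167 - 4q_J)/10.
Substituting one into the other gives q_J = 451/52 and q_O = 172/13.
Total output Q = 1139/52, so price P = 218 - 4·(1139/52) = 1695/13.

130.38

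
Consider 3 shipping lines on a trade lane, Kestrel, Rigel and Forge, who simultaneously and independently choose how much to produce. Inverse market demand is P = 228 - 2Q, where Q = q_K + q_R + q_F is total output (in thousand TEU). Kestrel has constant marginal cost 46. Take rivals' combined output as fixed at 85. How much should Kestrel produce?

3

With rivals' combined output fixed at 85, Kestrel's profit is π_K = (228 - 2·85 - 2q_K)q_K - (46q_K) = (58 - 2q_K)q_K - (46q_K).
∂π_K/∂q_K = 12 - 4q_K = 0, so q_K = 3.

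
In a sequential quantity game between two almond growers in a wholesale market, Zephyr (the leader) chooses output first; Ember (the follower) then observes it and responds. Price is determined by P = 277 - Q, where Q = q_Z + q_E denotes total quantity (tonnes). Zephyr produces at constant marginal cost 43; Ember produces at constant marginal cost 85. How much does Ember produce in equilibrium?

27

Solve by backward induction. Given q_Z, the follower Ember maximises π_E = (277 - q_Z - q_E)q_E - 85q_E.
∂π_E/∂q_E = 192 - q_Z - 2q_E = 0 gives the reaction function q_E = (192 - q_Z)/2.
The leader anticipates this reaction. Substituting into P = 277 - Q gives P = 181 - (1/2)q_Z, so π_Z = (181 - (1/2)q_Z)q_Z - 43q_Z.
Leader FOC: 138 - q_Z = 0, so q_Z = 138.
Then q_E = (192 - 138)/2 = 27.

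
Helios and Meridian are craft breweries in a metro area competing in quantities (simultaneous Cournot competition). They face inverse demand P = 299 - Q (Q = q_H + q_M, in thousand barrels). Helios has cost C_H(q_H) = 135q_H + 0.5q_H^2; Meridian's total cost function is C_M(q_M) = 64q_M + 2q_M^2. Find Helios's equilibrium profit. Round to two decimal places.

2911.77

Helios's profit: π_H = (299 - Q)q_H - (135q_H + (1/2)q_H²). Setting ∂π_H/∂q_H = 0: 164 - 3q_H - (q_M) = 0.
Meridian's first-order condition: 235 - 6q_M - (q_H) = 0.
So q_H = (164 - q_M)/3 and q_M = (235 - q_H)/6.
Substituting one into the other gives q_H = 749/17 and q_M = 541/17.
Price P = 299 - 1290/17 = 223.1176.
Helios's profit: 223.1176·(749/17) - 135·(749/17) - (1/2)(749/17)² = 2911.7699.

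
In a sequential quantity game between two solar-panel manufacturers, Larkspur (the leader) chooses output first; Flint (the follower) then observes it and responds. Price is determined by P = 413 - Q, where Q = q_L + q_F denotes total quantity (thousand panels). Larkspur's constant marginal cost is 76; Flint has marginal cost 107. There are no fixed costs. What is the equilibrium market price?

Solve by backward induction. Given q_L, the follower Flint maximises π_F = (413 - q_L - q_F)q_F - 107q_F.
Setting the follower's marginal profit to zero, 306 - q_L - 2q_F = 0, i.e. q_F = (306 - q_L)/2.
The leader anticipates this reaction. Substituting into P = 413 - Q gives P = 260 - (1/2)q_L, so π_L = (260 - (1/2)q_L)q_L - 76q_L.
Leader FOC: 184 - q_L = 0, so q_L = 184.
Then q_F = (306 - 184)/2 = 61.
Total output Q = 245, so price P = 413 - 245 = 168.

168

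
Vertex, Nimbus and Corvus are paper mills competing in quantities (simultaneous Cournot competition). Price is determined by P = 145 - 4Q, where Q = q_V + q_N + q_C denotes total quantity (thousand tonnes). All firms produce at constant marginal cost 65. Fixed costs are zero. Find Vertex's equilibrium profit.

Each firm earns π_i = (145 - 4Q)q_i - 65q_i.
Setting ∂π_i/∂q_i = 0 with rivals' quantities fixed: 80 - 8q_i - 4·Σ_{j≠i} q_j = 0.
By symmetry each firm produces the same amount; substituting Σ_{j≠i} q_j = 2q_i yields q_i = 80/16 = 5.
Price P = 145 - 4·15 = 85.
Vertex's profit: (85 - 65)·5 = 100.

100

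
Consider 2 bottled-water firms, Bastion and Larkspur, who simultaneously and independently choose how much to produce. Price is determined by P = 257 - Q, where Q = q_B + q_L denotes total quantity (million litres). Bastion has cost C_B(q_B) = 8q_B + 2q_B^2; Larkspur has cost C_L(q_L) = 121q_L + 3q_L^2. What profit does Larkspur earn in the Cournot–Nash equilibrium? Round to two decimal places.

Bastion's profit: π_B = (257 - Q)q_B - (8q_B + 2q_B²). Setting ∂π_B/∂q_B = 0: 249 - 6q_B - (q_L) = 0.
Larkspur's profit: π_L = (257 - Q)q_L - (121q_L + 3q_L²). Setting ∂π_L/∂q_L = 0: 136 - 8q_L - (q_B) = 0.
Best responses: q_B = (249 - q_L)/6, q_L = (136 - q_B)/8.
Solving the pair: q_B = 1856/47, q_L = 567/47.
Price P = 257 - 51.5532 = 205.4468.
Larkspur's profit: 205.4468·(567/47) - 121·(567/47) - 3(567/47)² = 582.1440.

582.14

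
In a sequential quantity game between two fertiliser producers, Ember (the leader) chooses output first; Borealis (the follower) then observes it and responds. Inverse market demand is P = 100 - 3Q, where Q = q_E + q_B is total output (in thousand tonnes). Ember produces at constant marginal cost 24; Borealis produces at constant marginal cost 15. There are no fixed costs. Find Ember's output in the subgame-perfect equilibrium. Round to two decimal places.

11.17

Solve by backward induction. Given q_E, the follower Borealis maximises π_B = (100 - 3q_E - 3q_B)q_B - 15q_B.
Setting the follower's marginal profit to zero, 85 - 3q_E - 6q_B = 0, i.e. q_B = (85 - 3q_E)/6.
The leader anticipates this reaction. Substituting into P = 100 - 3Q gives P = 115/2 - (3/2)q_E, so π_E = (115/2 - (3/2)q_E)q_E - 24q_E.
Maximising: ∂π_E/∂q_E = 67/2 - 3q_E = 0, giving q_E = 67/6.
Then q_B = (85 - 3·(67/6))/6 = 103/12.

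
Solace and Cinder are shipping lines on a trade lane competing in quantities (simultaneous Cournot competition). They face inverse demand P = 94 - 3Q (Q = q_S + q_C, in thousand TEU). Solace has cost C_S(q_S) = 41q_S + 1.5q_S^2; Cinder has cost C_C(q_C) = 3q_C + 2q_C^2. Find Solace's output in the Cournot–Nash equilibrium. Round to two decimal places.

Solace's profit: π_S = (94 - 3Q)q_S - (41q_S + (3/2)q_S²). Setting ∂π_S/∂q_S = 0: 53 - 9q_S - 3(q_C) = 0.
Cinder's first-order condition: 91 - 10q_C - 3(q_S) = 0.
Best responses: q_S = (53 - 3q_C)/9, q_C = (91 - 3q_S)/10.
Substituting one into the other gives q_S = 257/81 and q_C = 220/27.

3.17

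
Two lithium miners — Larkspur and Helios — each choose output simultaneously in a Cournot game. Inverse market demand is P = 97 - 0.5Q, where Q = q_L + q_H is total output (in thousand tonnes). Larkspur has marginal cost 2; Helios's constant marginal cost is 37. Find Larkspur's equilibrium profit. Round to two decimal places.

Larkspur's profit: π_L = (97 - 0.5Q)q_L - (2q_L). Setting ∂π_L/∂q_L = 0: 95 - q_L - (1/2)(q_H) = 0.
Helios's first-order condition: 60 - q_H - (1/2)(q_L) = 0.
Rearranging gives the reaction functions q_L = (95 - (1/2)q_H) and q_H = (60 - (1/2)q_L).
Solving the pair: q_L = 260/3, q_H = 50/3.
Price P = 97 - (1/2)·(310/3) = 136/3.
Larkspur's profit: (136/3 - 2)·(260/3) = 3755.5556.

3755.56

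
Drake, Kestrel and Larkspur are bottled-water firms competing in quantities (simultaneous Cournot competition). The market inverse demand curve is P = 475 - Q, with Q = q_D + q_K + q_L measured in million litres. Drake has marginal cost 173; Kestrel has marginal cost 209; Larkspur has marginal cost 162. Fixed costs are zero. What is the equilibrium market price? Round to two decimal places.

Drake's profit: π_D = (475 - Q)q_D - (173q_D). Setting ∂π_D/∂q_D = 0: 302 - 2q_D - (q_K + q_L) = 0.
Kestrel's first-order condition: 266 - 2q_K - (q_D + q_L) = 0.
Larkspur's profit: π_L = (475 - Q)q_L - (162q_L). Setting ∂π_L/∂q_L = 0: 313 - 2q_L - (q_D + q_K) = 0.
Adding the 3 conditions: 881 − 2Q − 2Q = 0, i.e. Q = 881/4.
Back-substituting: q_D = (302 − 881/4) = 327/4, q_K = (266 − 881/4) = 183/4, q_L = (313 − 881/4) = 371/4.
Total output Q = 881/4, so price P = 475 - 881/4 = 1019/4.

254.75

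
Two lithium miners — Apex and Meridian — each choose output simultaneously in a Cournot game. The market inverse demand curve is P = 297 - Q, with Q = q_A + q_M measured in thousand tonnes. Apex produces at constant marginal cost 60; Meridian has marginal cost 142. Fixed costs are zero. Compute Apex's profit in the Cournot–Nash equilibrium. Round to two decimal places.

11306.78

Apex's profit: π_A = (297 - Q)q_A - (60q_A). Setting ∂π_A/∂q_A = 0: 237 - 2q_A - (q_M) = 0.
Meridian's first-order condition: 155 - 2q_M - (q_A) = 0.
So q_A = (237 - q_M)/2 and q_M = (155 - q_A)/2.
Solving the pair: q_A = 319/3, q_M = 73/3.
Price P = 297 - 392/3 = 499/3.
Apex's profit: (499/3 - 60)·(319/3) = 11306.7778.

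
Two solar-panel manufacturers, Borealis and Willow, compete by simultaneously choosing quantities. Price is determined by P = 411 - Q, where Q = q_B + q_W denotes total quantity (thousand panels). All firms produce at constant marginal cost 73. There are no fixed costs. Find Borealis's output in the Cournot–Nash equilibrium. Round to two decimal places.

112.67

Each firm earns π_i = (411 - Q)q_i - 73q_i.
First-order condition (treating rivals' output as given): 338 - 2q_i - q_j = 0.
By symmetry each firm produces the same amount; substituting q_j = q_i yields q_i = 338/3.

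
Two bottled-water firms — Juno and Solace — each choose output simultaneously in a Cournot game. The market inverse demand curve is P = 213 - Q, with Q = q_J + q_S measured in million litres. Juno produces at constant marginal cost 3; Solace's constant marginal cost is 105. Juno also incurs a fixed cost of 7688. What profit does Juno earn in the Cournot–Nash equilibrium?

Juno's profit: π_J = (213 - Q)q_J - (3q_J). Setting ∂π_J/∂q_J = 0: 210 - 2q_J - (q_S) = 0.
Solace's first-order condition: 108 - 2q_S - (q_J) = 0.
Best responses: q_J = (210 - q_S)/2, q_S = (108 - q_J)/2.
Solving the pair: q_J = 104, q_S = 2.
Price P = 213 - 106 = 107.
Juno's profit: (107 - 3)·104 - 7688 = 3128.

3128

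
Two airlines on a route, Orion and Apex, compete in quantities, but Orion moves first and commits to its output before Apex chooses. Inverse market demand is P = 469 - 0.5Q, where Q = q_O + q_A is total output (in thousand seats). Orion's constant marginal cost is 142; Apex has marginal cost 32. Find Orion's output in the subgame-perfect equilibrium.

The follower Apex best-responds to any q_O: π_A = (469 - 0.5Q)q_A - 32q_A.
∂π_A/∂q_A = 437 - (1/2)q_O - q_A = 0 gives the reaction function q_A = (437 - (1/2)q_O).
The leader anticipates this reaction. Substituting into P = 469 - 0.5Q gives P = 501/2 - (1/4)q_O, so π_O = (501/2 - (1/4)q_O)q_O - 142q_O.
Leader FOC: 217/2 - (1/2)q_O = 0, so q_O = 217.
Then q_A = (437 - (1/2)·217) = 657/2.

217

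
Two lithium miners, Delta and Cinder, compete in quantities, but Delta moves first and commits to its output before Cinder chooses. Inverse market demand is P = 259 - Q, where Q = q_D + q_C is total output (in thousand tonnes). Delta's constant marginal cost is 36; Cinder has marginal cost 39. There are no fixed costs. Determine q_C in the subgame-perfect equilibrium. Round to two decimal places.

Solve by backward induction. Given q_D, the follower Cinder maximises π_C = (259 - q_D - q_C)q_C - 39q_C.
Setting the follower's marginal profit to zero, 220 - q_D - 2q_C = 0, i.e. q_C = (220 - q_D)/2.
Delta substitutes q_C(q_D) into its own profit: π_D = q_D(259 - q_D - (220 - q_D)/2) - 36q_D = (149 - (1/2)q_D)q_D - 36q_D.
Leader FOC: 113 - q_D = 0, so q_D = 113.
Then q_C = (220 - 113)/2 = 107/2.

53.50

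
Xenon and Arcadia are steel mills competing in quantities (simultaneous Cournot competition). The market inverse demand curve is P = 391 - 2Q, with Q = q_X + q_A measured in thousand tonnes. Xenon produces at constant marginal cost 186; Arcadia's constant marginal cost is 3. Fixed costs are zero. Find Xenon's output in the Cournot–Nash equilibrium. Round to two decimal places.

Xenon's profit: π_X = (391 - 2Q)q_X - (186q_X). Setting ∂π_X/∂q_X = 0: 205 - 4q_X - 2(q_A) = 0.
Arcadia's first-order condition: 388 - 4q_A - 2(q_X) = 0.
Best responses: q_X = (205 - 2q_A)/4, q_A = (388 - 2q_X)/4.
Substituting one into the other gives q_X = 11/3 and q_A = 571/6.

3.67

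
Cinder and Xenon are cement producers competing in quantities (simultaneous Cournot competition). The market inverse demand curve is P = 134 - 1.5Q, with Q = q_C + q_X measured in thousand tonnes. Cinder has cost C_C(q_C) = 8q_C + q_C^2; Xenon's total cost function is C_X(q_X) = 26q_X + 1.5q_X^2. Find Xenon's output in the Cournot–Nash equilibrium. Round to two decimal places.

12.65

Cinder's profit: π_C = (134 - 1.5Q)q_C - (8q_C + q_C²). Setting ∂π_C/∂q_C = 0: 126 - 5q_C - (3/2)(q_X) = 0.
Xenon's first-order condition: 108 - 6q_X - (3/2)(q_C) = 0.
Rearranging gives the reaction functions q_C = (126 - (3/2)q_X)/5 and q_X = (108 - (3/2)q_C)/6.
Substituting one into the other gives q_C = 792/37 and q_X = 468/37.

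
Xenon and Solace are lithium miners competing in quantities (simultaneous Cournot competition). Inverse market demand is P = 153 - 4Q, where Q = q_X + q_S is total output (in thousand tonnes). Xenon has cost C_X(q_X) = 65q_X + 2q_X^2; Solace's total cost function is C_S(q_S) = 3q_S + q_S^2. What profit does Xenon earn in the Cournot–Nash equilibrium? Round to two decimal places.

Xenon's profit: π_X = (153 - 4Q)q_X - (65q_X + 2q_X²). Setting ∂π_X/∂q_X = 0: 88 - 12q_X - 4(q_S) = 0.
Solace's first-order condition: 150 - 10q_S - 4(q_X) = 0.
Rearranging gives the reaction functions q_X = (88 - 4q_S)/12 and q_S = (150 - 4q_X)/10.
Substituting one into the other gives q_X = 35/13 and q_S = 181/13.
Price P = 153 - 4·(216/13) = 1125/13.
Xenon's profit: (1125/13)·(35/13) - 65·(35/13) - 2(35/13)² = 43.4911.

43.49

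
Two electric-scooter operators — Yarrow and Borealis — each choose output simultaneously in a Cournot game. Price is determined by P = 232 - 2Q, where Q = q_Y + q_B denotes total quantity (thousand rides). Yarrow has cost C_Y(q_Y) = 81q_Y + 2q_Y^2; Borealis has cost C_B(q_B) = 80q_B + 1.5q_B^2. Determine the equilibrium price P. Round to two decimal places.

167.88

Yarrow's profit: π_Y = (232 - 2Q)q_Y - (81q_Y + 2q_Y²). Setting ∂π_Y/∂q_Y = 0: 151 - 8q_Y - 2(q_B) = 0.
Borealis's profit: π_B = (232 - 2Q)q_B - (80q_B + (3/2)q_B²). Setting ∂π_B/∂q_B = 0: 152 - 7q_B - 2(q_Y) = 0.
So q_Y = (151 - 2q_B)/8 and q_B = (152 - 2q_Y)/7.
Solving the pair: q_Y = 753/52, q_B = 457/26.
Total output Q = 1667/52, so price P = 232 - 2·(1667/52) = 167.8846.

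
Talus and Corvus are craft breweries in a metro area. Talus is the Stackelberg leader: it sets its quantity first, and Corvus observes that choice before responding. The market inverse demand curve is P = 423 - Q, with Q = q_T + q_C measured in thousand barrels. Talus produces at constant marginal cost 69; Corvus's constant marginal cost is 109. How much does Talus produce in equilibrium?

197

Solve by backward induction. Given q_T, the follower Corvus maximises π_C = (423 - q_T - q_C)q_C - 109q_C.
Follower FOC: 314 - q_T - 2q_C = 0, so q_C(q_T) = (314 - q_T)/2.
The leader anticipates this reaction. Substituting into P = 423 - Q gives P = 266 - (1/2)q_T, so π_T = (266 - (1/2)q_T)q_T - 69q_T.
Maximising: ∂π_T/∂q_T = 197 - q_T = 0, giving q_T = 197.
Then q_C = (314 - 197)/2 = 117/2.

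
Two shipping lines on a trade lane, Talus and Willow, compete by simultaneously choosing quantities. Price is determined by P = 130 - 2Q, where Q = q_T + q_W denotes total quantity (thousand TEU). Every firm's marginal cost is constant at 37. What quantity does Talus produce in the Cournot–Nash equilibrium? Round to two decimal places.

15.50

A representative firm's profit is π_i = q_i(130 - 2Q) - 37q_i.
First-order condition (treating rivals' output as given): 93 - 4q_i - 2q_j = 0.
With identical firms every q_j equals q_i, so q_j = q_i and 93 = 6q_i, giving q_i = 31/2.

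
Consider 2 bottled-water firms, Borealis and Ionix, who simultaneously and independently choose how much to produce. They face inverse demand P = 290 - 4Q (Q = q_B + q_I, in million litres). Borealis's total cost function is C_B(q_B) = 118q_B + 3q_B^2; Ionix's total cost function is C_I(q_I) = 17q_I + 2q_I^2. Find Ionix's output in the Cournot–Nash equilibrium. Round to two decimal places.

Borealis's profit: π_B = (290 - 4Q)q_B - (118q_B + 3q_B²). Setting ∂π_B/∂q_B = 0: 172 - 14q_B - 4(q_I) = 0.
Ionix's first-order condition: 273 - 12q_I - 4(q_B) = 0.
So q_B = (172 - 4q_I)/14 and q_I = (273 - 4q_B)/12.
Substituting one into the other gives q_B = 243/38 and q_I = 1567/76.

20.62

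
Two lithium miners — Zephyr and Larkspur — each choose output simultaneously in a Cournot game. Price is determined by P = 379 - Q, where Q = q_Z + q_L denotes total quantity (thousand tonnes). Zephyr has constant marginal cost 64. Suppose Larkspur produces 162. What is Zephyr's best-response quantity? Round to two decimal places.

76.50

With the rival's output fixed at 162, Zephyr's profit is π_Z = (379 - 162 - q_Z)q_Z - (64q_Z) = (217 - q_Z)q_Z - (64q_Z).
∂π_Z/∂q_Z = 153 - 2q_Z = 0, so q_Z = 153/2.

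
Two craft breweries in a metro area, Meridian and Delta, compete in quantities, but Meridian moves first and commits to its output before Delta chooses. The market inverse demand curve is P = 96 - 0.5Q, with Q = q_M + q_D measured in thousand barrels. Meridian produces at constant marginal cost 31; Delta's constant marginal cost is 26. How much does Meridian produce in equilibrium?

The follower Delta best-responds to any q_M: π_D = (96 - 0.5Q)q_D - 26q_D.
Setting the follower's marginal profit to zero, 70 - (1/2)q_M - q_D = 0, i.e. q_D = (70 - (1/2)q_M).
The leader anticipates this reaction. Substituting into P = 96 - 0.5Q gives P = 61 - (1/4)q_M, so π_M = (61 - (1/4)q_M)q_M - 31q_M.
Leader FOC: 30 - (1/2)q_M = 0, so q_M = 60.
Then q_D = (70 - (1/2)·60) = 40.

60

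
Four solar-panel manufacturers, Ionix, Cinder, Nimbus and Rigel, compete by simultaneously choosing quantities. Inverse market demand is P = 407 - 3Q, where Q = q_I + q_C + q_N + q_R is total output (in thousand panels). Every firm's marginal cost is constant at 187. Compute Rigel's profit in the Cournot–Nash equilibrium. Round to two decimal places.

A representative firm's profit is π_i = q_i(407 - 3Q) - 187q_i.
Setting ∂π_i/∂q_i = 0 with rivals' quantities fixed: 220 - 6q_i - 3·Σ_{j≠i} q_j = 0.
By symmetry each firm produces the same amount; substituting Σ_{j≠i} q_j = 3q_i yields q_i = 220/15 = 44/3.
Price P = 407 - 3·(176/3) = 231.
Rigel's profit: (231 - 187)·(44/3) = 1936/3.

645.33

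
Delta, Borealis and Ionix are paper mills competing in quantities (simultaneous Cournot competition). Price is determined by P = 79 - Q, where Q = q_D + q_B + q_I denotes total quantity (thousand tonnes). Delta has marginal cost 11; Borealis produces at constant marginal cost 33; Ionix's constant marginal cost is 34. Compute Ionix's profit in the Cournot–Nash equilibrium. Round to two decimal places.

27.56

Delta's profit: π_D = (79 - Q)q_D - (11q_D). Setting ∂π_D/∂q_D = 0: 68 - 2q_D - (q_B + q_I) = 0.
Borealis's profit: π_B = (79 - Q)q_B - (33q_B). Setting ∂π_B/∂q_B = 0: 46 - 2q_B - (q_D + q_I) = 0.
Ionix's first-order condition: 45 - 2q_I - (q_D + q_B) = 0.
Summing all 3 equations gives 159 − 4Q = 0, hence Q = 159/4.
Back-substituting: q_D = (68 − 159/4) = 113/4, q_B = (46 − 159/4) = 25/4, q_I = (45 − 159/4) = 21/4.
Price P = 79 - 159/4 = 157/4.
Ionix's profit: (157/4 - 34)·(21/4) = 441/16.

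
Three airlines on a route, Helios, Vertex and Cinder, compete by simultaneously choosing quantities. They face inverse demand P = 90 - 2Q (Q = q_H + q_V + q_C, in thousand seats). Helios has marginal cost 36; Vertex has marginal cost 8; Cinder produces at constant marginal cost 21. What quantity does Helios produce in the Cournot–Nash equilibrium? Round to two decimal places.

Helios's profit: π_H = (90 - 2Q)q_H - (36q_H). Setting ∂π_H/∂q_H = 0: 54 - 4q_H - 2(q_V + q_C) = 0.
Vertex's profit: π_V = (90 - 2Q)q_V - (8q_V). Setting ∂π_V/∂q_V = 0: 82 - 4q_V - 2(q_H + q_C) = 0.
Cinder's profit: π_C = (90 - 2Q)q_C - (21q_C). Setting ∂π_C/∂q_C = 0: 69 - 4q_C - 2(q_H + q_V) = 0.
Summing all 3 equations gives 205 − 8Q = 0, hence Q = 205/8.
Back-substituting: q_H = (54 − 205/4)/2 = 11/8, q_V = (82 − 205/4)/2 = 123/8, q_C = (69 − 205/4)/2 = 71/8.

1.38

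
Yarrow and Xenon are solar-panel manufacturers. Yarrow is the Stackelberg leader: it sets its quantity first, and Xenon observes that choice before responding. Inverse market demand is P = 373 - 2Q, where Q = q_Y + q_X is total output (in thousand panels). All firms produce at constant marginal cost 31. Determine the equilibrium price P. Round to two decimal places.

116.50

Solve by backward induction. Given q_Y, the follower Xenon maximises π_X = (373 - 2q_Y - 2q_X)q_X - 31q_X.
Setting the follower's marginal profit to zero, 342 - 2q_Y - 4q_X = 0, i.e. q_X = (342 - 2q_Y)/4.
The leader anticipates this reaction. Substituting into P = 373 - 2Q gives P = 202 - q_Y, so π_Y = (202 - q_Y)q_Y - 31q_Y.
Maximising: ∂π_Y/∂q_Y = 171 - 2q_Y = 0, giving q_Y = 171/2.
Then q_X = (342 - 2·(171/2))/4 = 171/4.
Total output Q = 513/4, so price P = 373 - 2·(513/4) = 233/2.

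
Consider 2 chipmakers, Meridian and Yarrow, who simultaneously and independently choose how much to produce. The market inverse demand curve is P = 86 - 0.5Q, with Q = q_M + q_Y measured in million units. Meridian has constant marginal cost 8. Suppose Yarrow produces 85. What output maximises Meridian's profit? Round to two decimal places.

35.50

With the rival's output fixed at 85, Meridian's profit is π_M = (86 - (1/2)·85 - (1/2)q_M)q_M - (8q_M) = (87/2 - (1/2)q_M)q_M - (8q_M).
∂π_M/∂q_M = 71/2 - q_M = 0, so q_M = 71/2.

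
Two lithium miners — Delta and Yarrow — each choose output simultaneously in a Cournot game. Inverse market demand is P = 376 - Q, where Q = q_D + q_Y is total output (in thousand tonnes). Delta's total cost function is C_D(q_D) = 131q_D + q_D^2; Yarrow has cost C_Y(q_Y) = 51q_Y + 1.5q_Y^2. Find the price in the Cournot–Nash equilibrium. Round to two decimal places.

273.11

Delta's profit: π_D = (376 - Q)q_D - (131q_D + q_D²). Setting ∂π_D/∂q_D = 0: 245 - 4q_D - (q_Y) = 0.
Yarrow's profit: π_Y = (376 - Q)q_Y - (51q_Y + (3/2)q_Y²). Setting ∂π_Y/∂q_Y = 0: 325 - 5q_Y - (q_D) = 0.
Rearranging gives the reaction functions q_D = (245 - q_Y)/4 and q_Y = (325 - q_D)/5.
Solving the pair: q_D = 900/19, q_Y = 1055/19.
Total output Q = 1955/19, so price P = 376 - 1955/19 = 273.1053.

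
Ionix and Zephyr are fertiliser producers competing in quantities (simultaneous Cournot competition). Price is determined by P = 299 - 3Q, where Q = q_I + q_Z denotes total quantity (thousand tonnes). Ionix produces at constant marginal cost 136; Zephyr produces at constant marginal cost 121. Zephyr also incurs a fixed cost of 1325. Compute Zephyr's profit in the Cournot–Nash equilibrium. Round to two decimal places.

54.59

Ionix's profit: π_I = (299 - 3Q)q_I - (136q_I). Setting ∂π_I/∂q_I = 0: 163 - 6q_I - 3(q_Z) = 0.
Zephyr's first-order condition: 178 - 6q_Z - 3(q_I) = 0.
Best responses: q_I = (163 - 3q_Z)/6, q_Z = (178 - 3q_I)/6.
Substituting one into the other gives q_I = 148/9 and q_Z = 193/9.
Price P = 299 - 3·(341/9) = 556/3.
Zephyr's profit: (556/3 - 121)·(193/9) - 1325 = 1474/27.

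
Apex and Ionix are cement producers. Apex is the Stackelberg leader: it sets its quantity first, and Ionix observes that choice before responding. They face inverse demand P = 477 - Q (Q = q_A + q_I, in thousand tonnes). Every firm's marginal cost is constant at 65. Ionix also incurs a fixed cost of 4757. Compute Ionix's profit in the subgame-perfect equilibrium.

5852

The follower Ionix best-responds to any q_A: π_I = (477 - Q)q_I - 65q_I.
Setting the follower's marginal profit to zero, 412 - q_A - 2q_I = 0, i.e. q_I = (412 - q_A)/2.
Apex substitutes q_I(q_A) into its own profit: π_A = q_A(477 - q_A - (412 - q_A)/2) - 65q_A = (271 - (1/2)q_A)q_A - 65q_A.
Leader FOC: 206 - q_A = 0, so q_A = 206.
Then q_I = (412 - 206)/2 = 103.
Price P = 477 - 309 = 168.
Ionix's profit: (168 - 65)·103 - 4757 = 5852.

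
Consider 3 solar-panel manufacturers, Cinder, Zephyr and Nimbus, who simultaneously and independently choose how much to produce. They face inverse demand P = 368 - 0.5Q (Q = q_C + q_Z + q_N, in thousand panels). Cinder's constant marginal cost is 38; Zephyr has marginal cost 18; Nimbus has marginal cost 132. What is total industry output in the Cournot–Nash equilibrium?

458

Cinder's profit: π_C = (368 - 0.5Q)q_C - (38q_C). Setting ∂π_C/∂q_C = 0: 330 - q_C - (1/2)(q_Z + q_N) = 0.
Zephyr's first-order condition: 350 - q_Z - (1/2)(q_C + q_N) = 0.
Nimbus's profit: π_N = (368 - 0.5Q)q_N - (132q_N). Setting ∂π_N/∂q_N = 0: 236 - q_N - (1/2)(q_C + q_Z) = 0.
Summing all 3 equations gives 916 − 2Q = 0, hence Q = 458.
Back-substituting: q_C = (330 − 229)/(1/2) = 202, q_Z = (350 − 229)/(1/2) = 242, q_N = (236 − 229)/(1/2) = 14.
Total output Q = 202 + 242 + 14 = 458.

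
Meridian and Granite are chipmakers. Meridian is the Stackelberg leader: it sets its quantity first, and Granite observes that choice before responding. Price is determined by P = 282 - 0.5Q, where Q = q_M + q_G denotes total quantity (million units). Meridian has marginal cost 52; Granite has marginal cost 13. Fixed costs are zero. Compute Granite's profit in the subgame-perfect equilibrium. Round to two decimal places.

15051.13

The follower Granite best-responds to any q_M: π_G = (282 - 0.5Q)q_G - 13q_G.
Setting the follower's marginal profit to zero, 269 - (1/2)q_M - q_G = 0, i.e. q_G = (269 - (1/2)q_M).
The leader anticipates this reaction. Substituting into P = 282 - 0.5Q gives P = 295/2 - (1/4)q_M, so π_M = (295/2 - (1/4)q_M)q_M - 52q_M.
Maximising: ∂π_M/∂q_M = 191/2 - (1/2)q_M = 0, giving q_M = 191.
Then q_G = (269 - (1/2)·191) = 347/2.
Price P = 282 - (1/2)·(729/2) = 399/4.
Granite's profit: (399/4 - 13)·(347/2) = 15051.1250.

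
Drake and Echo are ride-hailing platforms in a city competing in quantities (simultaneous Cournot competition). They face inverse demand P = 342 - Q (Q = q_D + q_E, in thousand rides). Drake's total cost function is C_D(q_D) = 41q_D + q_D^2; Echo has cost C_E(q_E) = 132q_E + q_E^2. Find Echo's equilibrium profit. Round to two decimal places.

Drake's profit: π_D = (342 - Q)q_D - (41q_D + q_D²). Setting ∂π_D/∂q_D = 0: 301 - 4q_D - (q_E) = 0.
Echo's first-order condition: 210 - 4q_E - (q_D) = 0.
Rearranging gives the reaction functions q_D = (301 - q_E)/4 and q_E = (210 - q_D)/4.
Solving the pair: q_D = 994/15, q_E = 539/15.
Price P = 342 - 511/5 = 1199/5.
Echo's profit: (1199/5)·(539/15) - 132·(539/15) - (539/15)² = 2582.4089.

2582.41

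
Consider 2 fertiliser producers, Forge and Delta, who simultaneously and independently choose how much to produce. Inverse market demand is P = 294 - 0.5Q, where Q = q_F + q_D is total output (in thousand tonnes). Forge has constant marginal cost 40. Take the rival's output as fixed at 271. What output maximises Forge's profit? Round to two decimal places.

118.50

With the rival's output fixed at 271, Forge's profit is π_F = (294 - (1/2)·271 - (1/2)q_F)q_F - (40q_F) = (317/2 - (1/2)q_F)q_F - (40q_F).
∂π_F/∂q_F = 237/2 - q_F = 0, so q_F = 237/2.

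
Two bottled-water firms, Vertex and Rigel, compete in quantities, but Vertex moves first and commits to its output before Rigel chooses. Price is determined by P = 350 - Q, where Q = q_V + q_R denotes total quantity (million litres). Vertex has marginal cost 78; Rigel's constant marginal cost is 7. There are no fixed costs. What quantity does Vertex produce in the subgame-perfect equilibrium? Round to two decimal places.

100.50

The follower Rigel best-responds to any q_V: π_R = (350 - Q)q_R - 7q_R.
Setting the follower's marginal profit to zero, 343 - q_V - 2q_R = 0, i.e. q_R = (343 - q_V)/2.
Vertex substitutes q_R(q_V) into its own profit: π_V = q_V(350 - q_V - (343 - q_V)/2) - 78q_V = (357/2 - (1/2)q_V)q_V - 78q_V.
The leader's first-order condition 201/2 - q_V = 0 yields q_V = 201/2.
Then q_R = (343 - 201/2)/2 = 485/4.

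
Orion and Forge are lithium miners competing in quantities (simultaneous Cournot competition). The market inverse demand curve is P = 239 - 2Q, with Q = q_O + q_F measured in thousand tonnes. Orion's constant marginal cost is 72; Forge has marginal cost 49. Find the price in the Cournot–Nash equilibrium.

120

Orion's profit: π_O = (239 - 2Q)q_O - (72q_O). Setting ∂π_O/∂q_O = 0: 167 - 4q_O - 2(q_F) = 0.
Forge's profit: π_F = (239 - 2Q)q_F - (49q_F). Setting ∂π_F/∂q_F = 0: 190 - 4q_F - 2(q_O) = 0.
Best responses: q_O = (167 - 2q_F)/4, q_F = (190 - 2q_O)/4.
Substituting one into the other gives q_O = 24 and q_F = 71/2.
Total output Q = 119/2, so price P = 239 - 2·(119/2) = 120.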